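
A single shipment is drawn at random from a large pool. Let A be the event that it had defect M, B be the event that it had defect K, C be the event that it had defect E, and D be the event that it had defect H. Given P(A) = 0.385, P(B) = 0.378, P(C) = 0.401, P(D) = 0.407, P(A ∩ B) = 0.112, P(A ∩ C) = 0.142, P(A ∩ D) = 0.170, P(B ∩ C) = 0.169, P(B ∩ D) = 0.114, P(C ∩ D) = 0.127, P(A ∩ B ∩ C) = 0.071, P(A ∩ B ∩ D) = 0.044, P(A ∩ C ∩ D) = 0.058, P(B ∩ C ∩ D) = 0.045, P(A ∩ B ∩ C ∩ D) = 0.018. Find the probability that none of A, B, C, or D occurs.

0.063

P(A ∪ B ∪ C ∪ D) = 0.385 + 0.378 + 0.401 + 0.407 − 0.112 − 0.142 − 0.170 − 0.169 − 0.114 − 0.127 + 0.071 + 0.044 + 0.058 + 0.045 − 0.018 = 0.937
P(none) = 1 − 0.937 = 0.063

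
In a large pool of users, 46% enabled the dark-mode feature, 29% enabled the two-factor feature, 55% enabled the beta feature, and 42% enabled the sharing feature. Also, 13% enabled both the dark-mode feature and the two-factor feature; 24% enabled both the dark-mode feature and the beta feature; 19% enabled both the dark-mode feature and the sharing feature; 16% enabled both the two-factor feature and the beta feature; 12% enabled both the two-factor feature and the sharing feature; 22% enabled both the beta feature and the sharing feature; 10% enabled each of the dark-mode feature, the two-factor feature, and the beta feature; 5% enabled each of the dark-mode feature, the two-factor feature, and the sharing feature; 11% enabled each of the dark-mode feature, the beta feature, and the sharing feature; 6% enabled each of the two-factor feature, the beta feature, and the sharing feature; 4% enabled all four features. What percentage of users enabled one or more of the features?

94%

P(≥1) = 46 + 29 + 55 + 42 − 13 − 24 − 19 − 16 − 12 − 22 + 10 + 5 + 11 + 6 − 4 = 94%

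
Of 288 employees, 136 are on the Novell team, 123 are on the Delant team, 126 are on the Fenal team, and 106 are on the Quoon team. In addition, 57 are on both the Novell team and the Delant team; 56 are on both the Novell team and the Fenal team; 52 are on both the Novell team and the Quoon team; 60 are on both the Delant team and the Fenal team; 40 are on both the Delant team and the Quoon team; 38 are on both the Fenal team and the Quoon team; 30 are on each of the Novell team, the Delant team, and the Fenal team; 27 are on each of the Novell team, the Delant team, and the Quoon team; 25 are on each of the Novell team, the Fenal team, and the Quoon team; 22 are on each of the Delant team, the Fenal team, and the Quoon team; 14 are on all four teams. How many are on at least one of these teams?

278

Inclusion–exclusion gives
|union| = 136 + 123 + 126 + 106 − 57 − 56 − 52 − 60 − 40 − 38 + 30 + 27 + 25 + 22 − 14 = 278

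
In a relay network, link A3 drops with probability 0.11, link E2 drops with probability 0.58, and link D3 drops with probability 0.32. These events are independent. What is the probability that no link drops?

0.254184

P(none) = (1 − 0.11) × (1 − 0.58) × (1 − 0.32) = 0.89 × 0.42 × 0.68 = 0.254184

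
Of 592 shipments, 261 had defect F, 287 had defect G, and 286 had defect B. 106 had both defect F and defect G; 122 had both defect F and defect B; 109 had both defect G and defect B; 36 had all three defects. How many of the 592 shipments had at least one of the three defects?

Using inclusion–exclusion:
|at least one| = 261 + 287 + 286 − 106 − 122 − 109 + 36 = 533

533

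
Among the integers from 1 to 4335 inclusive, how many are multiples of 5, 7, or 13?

Using inclusion–exclusion:
⌊4335/5⌋ + ⌊4335/7⌋ + ⌊4335/13⌋ − ⌊4335/35⌋ − ⌊4335/65⌋ − ⌊4335/91⌋ + ⌊4335/455⌋ = 867 + 619 + 333 − 123 − 66 − 47 + 9 = 1592

1592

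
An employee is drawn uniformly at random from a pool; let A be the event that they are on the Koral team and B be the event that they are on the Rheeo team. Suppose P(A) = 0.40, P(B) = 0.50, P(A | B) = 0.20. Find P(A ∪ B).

P(A ∩ B) = P(B)·P(A|B) = 0.50 × 0.20 = 0.10
Inclusion–exclusion gives
P(A ∪ B) = 0.40 + 0.50 − 0.10 = 0.80

0.80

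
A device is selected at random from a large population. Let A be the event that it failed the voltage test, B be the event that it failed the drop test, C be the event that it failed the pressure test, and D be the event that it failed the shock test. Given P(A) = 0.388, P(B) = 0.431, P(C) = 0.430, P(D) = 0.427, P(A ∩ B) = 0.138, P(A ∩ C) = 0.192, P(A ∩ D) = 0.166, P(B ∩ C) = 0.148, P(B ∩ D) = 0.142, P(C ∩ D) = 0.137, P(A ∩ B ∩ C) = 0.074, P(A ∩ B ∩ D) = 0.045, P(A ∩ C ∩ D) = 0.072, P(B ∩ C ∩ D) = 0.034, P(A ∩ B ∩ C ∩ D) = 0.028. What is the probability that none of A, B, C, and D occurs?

0.050

P(A ∪ B ∪ C ∪ D) = 0.388 + 0.431 + 0.430 + 0.427 − 0.138 − 0.192 − 0.166 − 0.148 − 0.142 − 0.137 + 0.074 + 0.045 + 0.072 + 0.034 − 0.028 = 0.950
P(none) = 1 − 0.950 = 0.050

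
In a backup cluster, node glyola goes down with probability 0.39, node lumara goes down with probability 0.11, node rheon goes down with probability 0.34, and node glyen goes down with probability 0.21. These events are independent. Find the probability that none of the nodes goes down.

P(none) = (1 − 0.39) × (1 − 0.11) × (1 − 0.34) × (1 − 0.21) = 0.61 × 0.89 × 0.66 × 0.79 = 0.28306806

0.28306806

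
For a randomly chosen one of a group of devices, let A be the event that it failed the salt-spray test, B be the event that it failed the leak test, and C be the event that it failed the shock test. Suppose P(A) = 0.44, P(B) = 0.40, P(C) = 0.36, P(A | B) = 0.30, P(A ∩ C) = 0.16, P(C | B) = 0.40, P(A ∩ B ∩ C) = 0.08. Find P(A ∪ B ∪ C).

0.84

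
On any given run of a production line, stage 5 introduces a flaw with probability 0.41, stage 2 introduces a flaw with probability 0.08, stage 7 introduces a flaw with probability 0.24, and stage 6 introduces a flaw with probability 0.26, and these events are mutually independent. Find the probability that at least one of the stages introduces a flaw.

Since the events are independent, P(none) is the product of the individual non-occurrence probabilities.
P(none) = (1 − 0.41) × (1 − 0.08) × (1 − 0.24) × (1 − 0.26) = 0.59 × 0.92 × 0.76 × 0.74 = 0.30527072
P(at least one) = 1 − 0.30527072 = 0.69472928

0.69472928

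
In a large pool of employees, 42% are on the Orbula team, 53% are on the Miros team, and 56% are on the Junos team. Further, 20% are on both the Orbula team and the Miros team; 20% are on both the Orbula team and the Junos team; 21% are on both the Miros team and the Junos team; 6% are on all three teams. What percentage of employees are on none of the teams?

4%

P(at least one) = 42 + 53 + 56 − 20 − 20 − 21 + 6 = 96%
P(none) = 100% − 96% = 4%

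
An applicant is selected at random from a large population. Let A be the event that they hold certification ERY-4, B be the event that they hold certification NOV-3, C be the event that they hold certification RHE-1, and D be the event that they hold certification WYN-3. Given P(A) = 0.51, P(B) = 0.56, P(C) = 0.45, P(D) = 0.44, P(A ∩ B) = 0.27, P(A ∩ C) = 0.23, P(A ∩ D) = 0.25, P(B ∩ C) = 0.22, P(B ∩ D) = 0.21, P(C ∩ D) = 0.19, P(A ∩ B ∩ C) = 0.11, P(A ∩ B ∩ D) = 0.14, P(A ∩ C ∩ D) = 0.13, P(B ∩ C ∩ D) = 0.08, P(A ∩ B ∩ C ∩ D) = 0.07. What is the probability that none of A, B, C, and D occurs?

0.02

Inclusion–exclusion gives
P(A ∪ B ∪ C ∪ D) = 0.51 + 0.56 + 0.45 + 0.44 − 0.27 − 0.23 − 0.25 − 0.22 − 0.21 − 0.19 + 0.11 + 0.14 + 0.13 + 0.08 − 0.07 = 0.98
P(none) = 1 − 0.98 = 0.02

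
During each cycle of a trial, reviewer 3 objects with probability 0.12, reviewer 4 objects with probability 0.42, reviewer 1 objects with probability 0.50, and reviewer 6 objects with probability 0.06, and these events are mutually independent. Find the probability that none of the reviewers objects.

0.239888

Since the events are independent, P(none) is the product of the individual non-occurrence probabilities.
P(none) = (1 − 0.12) × (1 − 0.42) × (1 − 0.50) × (1 − 0.06) = 0.88 × 0.58 × 0.50 × 0.94 = 0.239888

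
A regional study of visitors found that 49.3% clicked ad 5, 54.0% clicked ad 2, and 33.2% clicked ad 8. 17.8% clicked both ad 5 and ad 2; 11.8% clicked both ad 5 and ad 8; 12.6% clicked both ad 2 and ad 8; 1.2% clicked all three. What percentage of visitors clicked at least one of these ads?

P(at least one) = 49.3 + 54.0 + 33.2 − 17.8 − 11.8 − 12.6 + 1.2 = 95.5%

95.5%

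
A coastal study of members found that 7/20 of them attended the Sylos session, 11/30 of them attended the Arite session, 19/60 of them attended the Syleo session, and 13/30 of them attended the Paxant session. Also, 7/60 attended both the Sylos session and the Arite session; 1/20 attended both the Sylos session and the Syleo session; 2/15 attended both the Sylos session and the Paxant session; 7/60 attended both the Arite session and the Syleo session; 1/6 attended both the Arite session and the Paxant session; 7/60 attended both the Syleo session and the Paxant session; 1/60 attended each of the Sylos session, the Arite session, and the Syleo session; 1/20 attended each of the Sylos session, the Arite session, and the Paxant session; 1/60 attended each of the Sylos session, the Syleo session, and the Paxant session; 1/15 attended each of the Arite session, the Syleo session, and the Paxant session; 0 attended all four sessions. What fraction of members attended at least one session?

P(≥1) = 7/20 + 11/30 + 19/60 + 13/30 − 7/60 − 1/20 − 2/15 − 7/60 − 1/6 − 7/60 + 1/60 + 1/20 + 1/60 + 1/15 − 0 = 11/12

11/12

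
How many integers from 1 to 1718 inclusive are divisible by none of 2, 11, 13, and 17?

floor(1718/2) + floor(1718/11) + floor(1718/13) + floor(1718/17) − floor(1718/22) − floor(1718/26) − floor(1718/34) − floor(1718/143) − floor(1718/187) − floor(1718/221) + floor(1718/286) + floor(1718/374) + floor(1718/442) + floor(1718/2431) − floor(1718/4862) = 859 + 156 + 132 + 101 − 78 − 66 − 50 − 12 − 9 − 7 + 6 + 4 + 3 + 0 − 0 = 1039
1718 − 1039 = 679

679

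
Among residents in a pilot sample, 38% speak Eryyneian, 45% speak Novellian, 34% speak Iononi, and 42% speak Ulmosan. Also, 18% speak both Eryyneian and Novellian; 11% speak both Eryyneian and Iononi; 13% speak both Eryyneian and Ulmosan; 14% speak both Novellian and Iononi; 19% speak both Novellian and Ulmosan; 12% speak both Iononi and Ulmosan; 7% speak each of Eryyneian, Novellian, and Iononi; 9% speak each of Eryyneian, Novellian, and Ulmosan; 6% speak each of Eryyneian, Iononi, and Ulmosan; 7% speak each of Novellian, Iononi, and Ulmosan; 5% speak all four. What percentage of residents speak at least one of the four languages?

96%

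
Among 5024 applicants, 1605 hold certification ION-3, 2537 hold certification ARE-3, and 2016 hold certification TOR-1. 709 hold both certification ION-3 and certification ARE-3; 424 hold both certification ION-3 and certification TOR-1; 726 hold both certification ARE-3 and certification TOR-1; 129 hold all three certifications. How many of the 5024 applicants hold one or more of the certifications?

4428

|union| = 1605 + 2537 + 2016 − 709 − 424 − 726 + 129 = 4428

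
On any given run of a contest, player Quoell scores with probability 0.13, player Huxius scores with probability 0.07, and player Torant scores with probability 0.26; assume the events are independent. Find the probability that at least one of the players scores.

Independence gives P(none) = ∏(1 − pᵢ).
P(none) = (1 − 0.13) × (1 − 0.07) × (1 − 0.26) = 0.87 × 0.93 × 0.74 = 0.598734
P(at least one) = 1 − 0.598734 = 0.401266

0.401266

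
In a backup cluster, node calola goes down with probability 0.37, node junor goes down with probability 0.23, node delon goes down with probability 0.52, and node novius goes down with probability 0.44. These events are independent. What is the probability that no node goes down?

0.13039488

Independence gives P(none) = ∏(1 − pᵢ).
P(none) = (1 − 0.37) × (1 − 0.23) × (1 − 0.52) × (1 − 0.44) = 0.63 × 0.77 × 0.48 × 0.56 = 0.13039488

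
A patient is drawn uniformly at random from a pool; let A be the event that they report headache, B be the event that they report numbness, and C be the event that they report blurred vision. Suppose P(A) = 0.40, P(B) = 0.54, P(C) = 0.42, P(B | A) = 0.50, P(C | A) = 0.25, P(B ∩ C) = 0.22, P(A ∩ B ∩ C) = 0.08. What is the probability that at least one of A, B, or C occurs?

0.92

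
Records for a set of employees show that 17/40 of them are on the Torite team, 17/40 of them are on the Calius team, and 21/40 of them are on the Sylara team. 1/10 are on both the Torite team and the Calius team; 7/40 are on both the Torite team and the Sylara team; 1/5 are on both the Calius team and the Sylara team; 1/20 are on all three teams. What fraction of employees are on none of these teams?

P(at least one) = 17/40 + 17/40 + 21/40 − 1/10 − 7/40 − 1/5 + 1/20 = 19/20
P(none) = 1 − 19/20 = 1/20

1/20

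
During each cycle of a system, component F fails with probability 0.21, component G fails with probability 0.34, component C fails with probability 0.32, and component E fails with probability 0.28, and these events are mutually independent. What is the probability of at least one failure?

P(none) = (1 − 0.21) × (1 − 0.34) × (1 − 0.32) × (1 − 0.28) = 0.79 × 0.66 × 0.68 × 0.72 = 0.25527744
P(at least one) = 1 − 0.25527744 = 0.74472256

0.74472256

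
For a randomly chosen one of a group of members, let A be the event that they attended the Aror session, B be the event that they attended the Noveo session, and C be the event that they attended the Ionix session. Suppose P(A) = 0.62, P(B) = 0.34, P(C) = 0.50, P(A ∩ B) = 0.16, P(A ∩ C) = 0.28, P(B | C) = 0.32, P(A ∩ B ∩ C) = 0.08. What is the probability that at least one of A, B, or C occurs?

P(B ∩ C) = P(C)·P(B|C) = 0.50 × 0.32 = 0.16
P(A ∪ B ∪ C) = 0.62 + 0.34 + 0.50 − 0.16 − 0.28 − 0.16 + 0.08 = 0.94

0.94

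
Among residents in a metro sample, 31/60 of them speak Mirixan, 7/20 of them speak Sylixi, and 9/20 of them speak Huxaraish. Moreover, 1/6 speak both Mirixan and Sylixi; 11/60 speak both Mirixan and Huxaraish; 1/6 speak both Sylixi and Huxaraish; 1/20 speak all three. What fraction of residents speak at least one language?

17/20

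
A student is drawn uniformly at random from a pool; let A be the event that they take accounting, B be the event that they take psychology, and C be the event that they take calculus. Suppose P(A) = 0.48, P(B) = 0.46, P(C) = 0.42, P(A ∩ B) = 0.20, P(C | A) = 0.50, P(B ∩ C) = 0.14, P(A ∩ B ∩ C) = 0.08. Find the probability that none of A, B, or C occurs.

0.14

P(A ∩ C) = P(A)·P(C|A) = 0.48 × 0.50 = 0.24
Apply inclusion-exclusion:
P(A ∪ B ∪ C) = 0.48 + 0.46 + 0.42 − 0.20 − 0.24 − 0.14 + 0.08 = 0.86
P(none) = 1 − 0.86 = 0.14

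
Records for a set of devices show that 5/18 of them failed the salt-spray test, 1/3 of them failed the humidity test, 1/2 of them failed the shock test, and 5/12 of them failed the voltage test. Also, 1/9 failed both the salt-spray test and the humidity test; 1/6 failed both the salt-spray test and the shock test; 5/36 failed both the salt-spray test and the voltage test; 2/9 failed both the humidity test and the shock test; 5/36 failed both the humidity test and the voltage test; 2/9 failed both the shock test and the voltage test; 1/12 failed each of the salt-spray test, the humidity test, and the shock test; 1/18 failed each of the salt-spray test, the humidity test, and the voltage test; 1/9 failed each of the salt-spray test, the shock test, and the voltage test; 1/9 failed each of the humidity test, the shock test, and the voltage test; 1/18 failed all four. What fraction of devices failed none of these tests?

Using inclusion–exclusion:
P(union) = 5/18 + 1/3 + 1/2 + 5/12 − 1/9 − 1/6 − 5/36 − 2/9 − 5/36 − 2/9 + 1/12 + 1/18 + 1/9 + 1/9 − 1/18 = 5/6
P(none) = 1 − 5/6 = 1/6

1/6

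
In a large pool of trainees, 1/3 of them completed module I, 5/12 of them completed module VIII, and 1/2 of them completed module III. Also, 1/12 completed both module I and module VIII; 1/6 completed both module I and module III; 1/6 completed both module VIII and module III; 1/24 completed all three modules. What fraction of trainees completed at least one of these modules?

7/8

By inclusion–exclusion:
P(union) = 1/3 + 5/12 + 1/2 − 1/12 − 1/6 − 1/6 + 1/24 = 7/8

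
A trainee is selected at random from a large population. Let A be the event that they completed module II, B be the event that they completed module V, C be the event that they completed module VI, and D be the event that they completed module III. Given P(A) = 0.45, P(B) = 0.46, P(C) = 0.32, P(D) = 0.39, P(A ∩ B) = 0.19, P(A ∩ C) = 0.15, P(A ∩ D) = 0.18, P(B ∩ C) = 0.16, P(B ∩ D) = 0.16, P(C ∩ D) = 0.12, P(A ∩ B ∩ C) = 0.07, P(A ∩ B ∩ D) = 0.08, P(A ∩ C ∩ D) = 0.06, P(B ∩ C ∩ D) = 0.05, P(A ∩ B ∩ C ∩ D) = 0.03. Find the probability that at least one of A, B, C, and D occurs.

Using inclusion–exclusion:
P(A ∪ B ∪ C ∪ D) = 0.45 + 0.46 + 0.32 + 0.39 − 0.19 − 0.15 − 0.18 − 0.16 − 0.16 − 0.12 + 0.07 + 0.08 + 0.06 + 0.05 − 0.03 = 0.89

0.89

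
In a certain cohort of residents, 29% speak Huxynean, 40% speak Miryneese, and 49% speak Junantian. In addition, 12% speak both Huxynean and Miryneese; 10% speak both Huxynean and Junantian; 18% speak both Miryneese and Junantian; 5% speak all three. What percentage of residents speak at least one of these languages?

P(≥1) = 29 + 40 + 49 − 12 − 10 − 18 + 5 = 83%

83%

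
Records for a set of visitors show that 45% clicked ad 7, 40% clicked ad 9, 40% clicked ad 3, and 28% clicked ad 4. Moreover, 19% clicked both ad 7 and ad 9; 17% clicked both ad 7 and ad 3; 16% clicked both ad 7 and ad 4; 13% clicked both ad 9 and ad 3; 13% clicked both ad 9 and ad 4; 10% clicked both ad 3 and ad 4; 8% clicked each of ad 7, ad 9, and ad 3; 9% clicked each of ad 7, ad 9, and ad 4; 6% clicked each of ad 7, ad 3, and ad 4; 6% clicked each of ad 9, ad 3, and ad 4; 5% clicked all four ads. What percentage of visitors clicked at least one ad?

Apply inclusion-exclusion:
P(≥1) = 45 + 40 + 40 + 28 − 19 − 17 − 16 − 13 − 13 − 10 + 8 + 9 + 6 + 6 − 5 = 89%

89%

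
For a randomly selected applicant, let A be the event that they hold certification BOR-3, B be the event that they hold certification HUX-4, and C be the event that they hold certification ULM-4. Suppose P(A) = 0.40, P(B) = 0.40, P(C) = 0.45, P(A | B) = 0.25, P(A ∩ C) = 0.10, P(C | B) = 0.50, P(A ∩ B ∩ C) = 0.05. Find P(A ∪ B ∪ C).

P(A ∩ B) = P(B)·P(A|B) = 0.40 × 0.25 = 0.10
P(B ∩ C) = P(B)·P(C|B) = 0.40 × 0.50 = 0.20
By inclusion-exclusion,
P(A ∪ B ∪ C) = 0.40 + 0.40 + 0.45 − 0.10 − 0.10 − 0.20 + 0.05 = 0.90

0.90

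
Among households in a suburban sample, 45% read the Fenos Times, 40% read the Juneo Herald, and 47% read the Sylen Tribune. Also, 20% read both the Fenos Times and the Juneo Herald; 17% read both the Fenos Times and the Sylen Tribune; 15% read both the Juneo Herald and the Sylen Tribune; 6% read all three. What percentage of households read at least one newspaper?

86%

P(≥1) = 45 + 40 + 47 − 20 − 17 − 15 + 6 = 86%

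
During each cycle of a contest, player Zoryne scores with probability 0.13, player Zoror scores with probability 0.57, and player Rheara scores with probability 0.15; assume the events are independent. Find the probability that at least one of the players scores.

0.682015

P(none) = (1 − 0.13) × (1 − 0.57) × (1 − 0.15) = 0.87 × 0.43 × 0.85 = 0.317985
P(at least one) = 1 − 0.317985 = 0.682015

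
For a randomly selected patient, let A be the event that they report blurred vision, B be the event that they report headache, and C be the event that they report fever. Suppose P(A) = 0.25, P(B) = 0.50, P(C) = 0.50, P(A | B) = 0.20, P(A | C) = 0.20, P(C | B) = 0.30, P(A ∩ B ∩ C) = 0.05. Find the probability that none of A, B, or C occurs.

0.05

P(A ∩ B) = P(B)·P(A|B) = 0.50 × 0.20 = 0.10
P(A ∩ C) = P(C)·P(A|C) = 0.50 × 0.20 = 0.10
P(B ∩ C) = P(B)·P(C|B) = 0.50 × 0.30 = 0.15
By inclusion-exclusion,
P(A ∪ B ∪ C) = 0.25 + 0.50 + 0.50 − 0.10 − 0.10 − 0.15 + 0.05 = 0.95
P(none) = 1 − 0.95 = 0.05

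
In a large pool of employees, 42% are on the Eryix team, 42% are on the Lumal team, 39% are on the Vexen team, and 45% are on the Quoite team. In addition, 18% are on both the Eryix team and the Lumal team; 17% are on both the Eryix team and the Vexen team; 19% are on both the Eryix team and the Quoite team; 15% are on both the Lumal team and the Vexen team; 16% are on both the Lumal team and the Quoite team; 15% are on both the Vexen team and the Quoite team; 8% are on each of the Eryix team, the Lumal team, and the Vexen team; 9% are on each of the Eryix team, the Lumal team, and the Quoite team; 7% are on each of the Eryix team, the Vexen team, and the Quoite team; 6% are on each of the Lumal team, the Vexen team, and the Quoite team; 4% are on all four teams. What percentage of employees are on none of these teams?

Apply inclusion-exclusion:
P(≥1) = 42 + 42 + 39 + 45 − 18 − 17 − 19 − 15 − 16 − 15 + 8 + 9 + 7 + 6 − 4 = 94%
P(none) = 100% − 94% = 6%

6%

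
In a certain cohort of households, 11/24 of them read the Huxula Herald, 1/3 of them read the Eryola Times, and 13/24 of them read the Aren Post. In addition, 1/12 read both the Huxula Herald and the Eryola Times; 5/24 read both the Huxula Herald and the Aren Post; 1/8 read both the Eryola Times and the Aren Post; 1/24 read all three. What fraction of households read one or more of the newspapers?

Apply inclusion-exclusion:
P(at least one) = 11/24 + 1/3 + 13/24 − 1/12 − 5/24 − 1/8 + 1/24 = 23/24

23/24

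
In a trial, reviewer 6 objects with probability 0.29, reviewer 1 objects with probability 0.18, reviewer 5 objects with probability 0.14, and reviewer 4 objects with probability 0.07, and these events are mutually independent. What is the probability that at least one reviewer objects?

0.53435644

P(none) = (1 − 0.29) × (1 − 0.18) × (1 − 0.14) × (1 − 0.07) = 0.71 × 0.82 × 0.86 × 0.93 = 0.46564356
P(at least one) = 1 − 0.46564356 = 0.53435644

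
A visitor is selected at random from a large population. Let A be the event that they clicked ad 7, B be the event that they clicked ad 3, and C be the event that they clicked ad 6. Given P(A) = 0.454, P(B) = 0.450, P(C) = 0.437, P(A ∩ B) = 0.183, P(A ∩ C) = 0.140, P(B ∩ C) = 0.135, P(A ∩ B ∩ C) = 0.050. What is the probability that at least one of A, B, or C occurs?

Inclusion–exclusion gives
P(A ∪ B ∪ C) = 0.454 + 0.450 + 0.437 − 0.183 − 0.140 − 0.135 + 0.050 = 0.933

0.933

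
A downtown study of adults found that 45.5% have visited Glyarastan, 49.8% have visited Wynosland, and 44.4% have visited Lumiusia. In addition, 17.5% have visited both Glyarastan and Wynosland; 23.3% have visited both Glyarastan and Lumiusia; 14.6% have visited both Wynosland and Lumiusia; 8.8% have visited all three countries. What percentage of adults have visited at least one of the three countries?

93.1%

P(at least one) = 45.5 + 49.8 + 44.4 − 17.5 − 23.3 − 14.6 + 8.8 = 93.1%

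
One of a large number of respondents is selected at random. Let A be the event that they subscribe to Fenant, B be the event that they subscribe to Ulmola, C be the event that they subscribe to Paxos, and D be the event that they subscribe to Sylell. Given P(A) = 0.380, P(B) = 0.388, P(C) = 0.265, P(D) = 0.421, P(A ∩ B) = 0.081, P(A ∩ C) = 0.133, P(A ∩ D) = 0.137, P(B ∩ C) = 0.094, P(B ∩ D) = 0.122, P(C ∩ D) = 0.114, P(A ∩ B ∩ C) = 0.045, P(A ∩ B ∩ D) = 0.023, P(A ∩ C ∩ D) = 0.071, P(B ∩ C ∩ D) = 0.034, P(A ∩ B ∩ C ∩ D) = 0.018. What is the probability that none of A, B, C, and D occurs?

P(A ∪ B ∪ C ∪ D) = 0.380 + 0.388 + 0.265 + 0.421 − 0.081 − 0.133 − 0.137 − 0.094 − 0.122 − 0.114 + 0.045 + 0.023 + 0.071 + 0.034 − 0.018 = 0.928
P(none) = 1 − 0.928 = 0.072

0.072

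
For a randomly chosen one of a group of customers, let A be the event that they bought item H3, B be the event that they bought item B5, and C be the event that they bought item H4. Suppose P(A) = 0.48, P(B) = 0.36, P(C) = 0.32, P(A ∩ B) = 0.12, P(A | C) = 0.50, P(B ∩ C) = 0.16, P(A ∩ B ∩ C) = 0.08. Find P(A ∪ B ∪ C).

P(A ∩ C) = P(C)·P(A|C) = 0.32 × 0.50 = 0.16
P(A ∪ B ∪ C) = 0.48 + 0.36 + 0.32 − 0.12 − 0.16 − 0.16 + 0.08 = 0.80

0.80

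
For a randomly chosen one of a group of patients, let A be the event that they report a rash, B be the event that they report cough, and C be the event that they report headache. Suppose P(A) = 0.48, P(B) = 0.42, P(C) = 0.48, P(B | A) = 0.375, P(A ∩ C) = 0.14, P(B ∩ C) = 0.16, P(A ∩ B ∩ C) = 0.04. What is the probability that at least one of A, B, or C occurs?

0.94

P(A ∩ B) = P(A)·P(B|A) = 0.48 × 0.375 = 0.18
By inclusion–exclusion:
P(A ∪ B ∪ C) = 0.48 + 0.42 + 0.48 − 0.18 − 0.14 − 0.16 + 0.04 = 0.94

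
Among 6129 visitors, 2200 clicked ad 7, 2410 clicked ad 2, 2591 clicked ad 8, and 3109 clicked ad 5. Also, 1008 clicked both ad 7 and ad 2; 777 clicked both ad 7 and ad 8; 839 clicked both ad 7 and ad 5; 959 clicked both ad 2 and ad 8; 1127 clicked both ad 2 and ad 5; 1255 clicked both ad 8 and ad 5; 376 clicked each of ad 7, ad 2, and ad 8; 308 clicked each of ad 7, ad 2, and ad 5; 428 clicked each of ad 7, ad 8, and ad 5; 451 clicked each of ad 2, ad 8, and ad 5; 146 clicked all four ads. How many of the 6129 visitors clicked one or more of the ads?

5762

By inclusion–exclusion:
N(≥1) = 2200 + 2410 + 2591 + 3109 − 1008 − 777 − 839 − 959 − 1127 − 1255 + 376 + 308 + 428 + 451 − 146 = 5762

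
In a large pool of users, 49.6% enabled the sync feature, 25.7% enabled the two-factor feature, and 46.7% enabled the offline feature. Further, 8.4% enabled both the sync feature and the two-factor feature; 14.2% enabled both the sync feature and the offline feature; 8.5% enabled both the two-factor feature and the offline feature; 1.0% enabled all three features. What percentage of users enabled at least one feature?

91.9%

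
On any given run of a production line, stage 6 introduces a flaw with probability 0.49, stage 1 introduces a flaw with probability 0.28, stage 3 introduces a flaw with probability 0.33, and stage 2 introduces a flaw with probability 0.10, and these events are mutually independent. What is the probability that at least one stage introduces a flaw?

0.7785784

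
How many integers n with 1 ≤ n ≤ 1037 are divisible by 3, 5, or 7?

562

Apply inclusion-exclusion:
⌊1037/3⌋ + ⌊1037/5⌋ + ⌊1037/7⌋ − ⌊1037/15⌋ − ⌊1037/21⌋ − ⌊1037/35⌋ + ⌊1037/105⌋ = 345 + 207 + 148 − 69 − 49 − 29 + 9 = 562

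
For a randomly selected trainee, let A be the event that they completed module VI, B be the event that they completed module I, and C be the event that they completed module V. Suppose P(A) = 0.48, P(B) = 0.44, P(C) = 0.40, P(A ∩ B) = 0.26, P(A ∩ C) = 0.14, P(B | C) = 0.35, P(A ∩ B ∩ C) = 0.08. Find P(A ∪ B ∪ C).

P(B ∩ C) = P(C)·P(B|C) = 0.40 × 0.35 = 0.14
Inclusion–exclusion gives
P(A ∪ B ∪ C) = 0.48 + 0.44 + 0.40 − 0.26 − 0.14 − 0.14 + 0.08 = 0.86

0.86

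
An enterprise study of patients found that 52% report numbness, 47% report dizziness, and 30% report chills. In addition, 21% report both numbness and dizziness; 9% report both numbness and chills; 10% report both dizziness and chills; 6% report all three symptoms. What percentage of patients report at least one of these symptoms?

Inclusion–exclusion gives
P(at least one) = 52 + 47 + 30 − 21 − 9 − 10 + 6 = 95%

95%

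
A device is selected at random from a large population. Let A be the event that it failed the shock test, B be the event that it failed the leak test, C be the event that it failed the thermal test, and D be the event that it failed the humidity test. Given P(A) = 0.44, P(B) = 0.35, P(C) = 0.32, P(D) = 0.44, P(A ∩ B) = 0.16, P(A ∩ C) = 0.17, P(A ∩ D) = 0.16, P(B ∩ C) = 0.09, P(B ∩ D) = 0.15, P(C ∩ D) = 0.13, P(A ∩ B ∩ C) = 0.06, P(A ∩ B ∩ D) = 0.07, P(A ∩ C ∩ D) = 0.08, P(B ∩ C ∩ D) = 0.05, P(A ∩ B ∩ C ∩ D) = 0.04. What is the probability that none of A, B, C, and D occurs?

Inclusion–exclusion gives
P(A ∪ B ∪ C ∪ D) = 0.44 + 0.35 + 0.32 + 0.44 − 0.16 − 0.17 − 0.16 − 0.09 − 0.15 − 0.13 + 0.06 + 0.07 + 0.08 + 0.05 − 0.04 = 0.91
P(none) = 1 − 0.91 = 0.09

0.09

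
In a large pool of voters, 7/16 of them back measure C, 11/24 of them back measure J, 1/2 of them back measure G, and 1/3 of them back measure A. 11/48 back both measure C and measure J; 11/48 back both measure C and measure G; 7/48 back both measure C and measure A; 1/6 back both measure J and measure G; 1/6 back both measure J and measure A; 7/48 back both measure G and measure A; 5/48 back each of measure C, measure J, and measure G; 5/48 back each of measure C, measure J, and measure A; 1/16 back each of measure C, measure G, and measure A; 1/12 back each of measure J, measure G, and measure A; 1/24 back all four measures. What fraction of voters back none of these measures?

1/24

P(≥1) = 7/16 + 11/24 + 1/2 + 1/3 − 11/48 − 11/48 − 7/48 − 1/6 − 1/6 − 7/48 + 5/48 + 5/48 + 1/16 + 1/12 − 1/24 = 23/24
P(none) = 1 − 23/24 = 1/24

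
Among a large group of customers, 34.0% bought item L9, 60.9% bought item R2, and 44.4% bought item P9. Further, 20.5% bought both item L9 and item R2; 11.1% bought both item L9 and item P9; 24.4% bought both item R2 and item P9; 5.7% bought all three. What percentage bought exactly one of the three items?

By inclusion–exclusion (exactly-one form):
P(exactly one) = 34.0 + 60.9 + 44.4 − 2·20.5 − 2·11.1 − 2·24.4 + 3·5.7 = 44.4%

44.4%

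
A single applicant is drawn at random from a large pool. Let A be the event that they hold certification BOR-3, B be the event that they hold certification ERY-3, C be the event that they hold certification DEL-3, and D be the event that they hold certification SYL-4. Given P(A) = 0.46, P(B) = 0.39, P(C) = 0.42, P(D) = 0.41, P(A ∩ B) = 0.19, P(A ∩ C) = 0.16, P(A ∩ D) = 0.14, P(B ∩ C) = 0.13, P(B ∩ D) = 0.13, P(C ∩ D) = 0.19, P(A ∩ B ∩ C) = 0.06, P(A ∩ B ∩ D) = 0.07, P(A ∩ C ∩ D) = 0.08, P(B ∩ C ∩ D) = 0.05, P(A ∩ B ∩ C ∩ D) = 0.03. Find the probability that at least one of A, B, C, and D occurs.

P(A ∪ B ∪ C ∪ D) = 0.46 + 0.39 + 0.42 + 0.41 − 0.19 − 0.16 − 0.14 − 0.13 − 0.13 − 0.19 + 0.06 + 0.07 + 0.08 + 0.05 − 0.03 = 0.97

0.97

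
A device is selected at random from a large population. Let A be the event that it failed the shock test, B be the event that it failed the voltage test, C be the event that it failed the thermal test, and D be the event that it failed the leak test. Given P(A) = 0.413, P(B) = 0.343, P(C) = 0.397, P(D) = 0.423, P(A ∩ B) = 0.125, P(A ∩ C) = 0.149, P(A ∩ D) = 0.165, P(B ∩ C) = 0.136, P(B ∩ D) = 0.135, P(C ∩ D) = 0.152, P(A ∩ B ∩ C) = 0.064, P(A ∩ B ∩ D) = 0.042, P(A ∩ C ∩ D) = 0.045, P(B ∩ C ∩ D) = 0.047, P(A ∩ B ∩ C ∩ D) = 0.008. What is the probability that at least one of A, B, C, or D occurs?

0.904

P(A ∪ B ∪ C ∪ D) = 0.413 + 0.343 + 0.397 + 0.423 − 0.125 − 0.149 − 0.165 − 0.136 − 0.135 − 0.152 + 0.064 + 0.042 + 0.045 + 0.047 − 0.008 = 0.904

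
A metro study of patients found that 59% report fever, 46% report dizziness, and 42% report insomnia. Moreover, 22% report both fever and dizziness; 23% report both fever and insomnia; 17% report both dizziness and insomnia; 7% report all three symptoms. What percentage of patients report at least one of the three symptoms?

P(at least one) = 59 + 46 + 42 − 22 − 23 − 17 + 7 = 92%

92%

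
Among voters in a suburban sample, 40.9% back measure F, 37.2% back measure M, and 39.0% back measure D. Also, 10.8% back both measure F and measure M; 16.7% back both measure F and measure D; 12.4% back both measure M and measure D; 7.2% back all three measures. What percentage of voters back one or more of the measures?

84.4%

P(union) = 40.9 + 37.2 + 39.0 − 10.8 − 16.7 − 12.4 + 7.2 = 84.4%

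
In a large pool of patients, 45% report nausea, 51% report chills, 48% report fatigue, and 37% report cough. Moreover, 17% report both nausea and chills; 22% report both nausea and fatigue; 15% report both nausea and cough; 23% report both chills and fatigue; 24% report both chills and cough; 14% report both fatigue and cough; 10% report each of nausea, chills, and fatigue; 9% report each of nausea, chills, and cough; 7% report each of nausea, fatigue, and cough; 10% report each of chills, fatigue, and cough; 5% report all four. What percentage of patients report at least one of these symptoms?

By inclusion-exclusion,
P(union) = 45 + 51 + 48 + 37 − 17 − 22 − 15 − 23 − 24 − 14 + 10 + 9 + 7 + 10 − 5 = 97%

97%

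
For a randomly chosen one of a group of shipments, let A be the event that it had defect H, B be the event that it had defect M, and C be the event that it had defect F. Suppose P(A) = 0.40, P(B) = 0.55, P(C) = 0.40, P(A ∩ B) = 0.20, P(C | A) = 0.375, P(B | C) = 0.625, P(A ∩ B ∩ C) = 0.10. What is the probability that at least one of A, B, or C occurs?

0.85

P(A ∩ C) = P(A)·P(C|A) = 0.40 × 0.375 = 0.15
P(B ∩ C) = P(C)·P(B|C) = 0.40 × 0.625 = 0.25
P(A ∪ B ∪ C) = 0.40 + 0.55 + 0.40 − 0.20 − 0.15 − 0.25 + 0.10 = 0.85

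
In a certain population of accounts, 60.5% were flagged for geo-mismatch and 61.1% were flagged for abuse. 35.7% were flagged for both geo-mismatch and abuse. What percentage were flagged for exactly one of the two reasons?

P(exactly one) = 60.5 + 61.1 − 2·35.7 = 50.2%

50.2%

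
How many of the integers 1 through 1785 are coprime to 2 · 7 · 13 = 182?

Apply inclusion-exclusion:
floor(1785/2) + floor(1785/7) + floor(1785/13) − floor(1785/14) − floor(1785/26) − floor(1785/91) + floor(1785/182) = 892 + 255 + 137 − 127 − 68 − 19 + 9 = 1079
1785 − 1079 = 706

706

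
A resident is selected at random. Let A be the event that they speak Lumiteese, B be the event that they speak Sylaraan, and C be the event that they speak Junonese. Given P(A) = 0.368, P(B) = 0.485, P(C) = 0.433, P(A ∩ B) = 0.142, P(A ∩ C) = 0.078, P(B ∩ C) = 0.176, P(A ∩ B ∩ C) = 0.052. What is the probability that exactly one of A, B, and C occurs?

P(exactly one) = 0.368 + 0.485 + 0.433 − 2·0.142 − 2·0.078 − 2·0.176 + 3·0.052 = 0.650

0.650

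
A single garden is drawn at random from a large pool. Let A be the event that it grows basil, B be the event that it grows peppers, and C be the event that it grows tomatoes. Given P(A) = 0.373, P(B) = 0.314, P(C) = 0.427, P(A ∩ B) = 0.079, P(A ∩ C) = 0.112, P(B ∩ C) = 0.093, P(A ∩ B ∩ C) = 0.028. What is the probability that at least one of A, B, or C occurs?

P(A ∪ B ∪ C) = 0.373 + 0.314 + 0.427 − 0.079 − 0.112 − 0.093 + 0.028 = 0.858

0.858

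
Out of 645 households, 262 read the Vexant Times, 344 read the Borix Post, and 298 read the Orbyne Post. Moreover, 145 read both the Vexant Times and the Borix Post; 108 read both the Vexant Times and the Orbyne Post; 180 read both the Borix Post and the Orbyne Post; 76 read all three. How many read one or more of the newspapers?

By inclusion–exclusion:
|at least one| = 262 + 344 + 298 − 145 − 108 − 180 + 76 = 547

547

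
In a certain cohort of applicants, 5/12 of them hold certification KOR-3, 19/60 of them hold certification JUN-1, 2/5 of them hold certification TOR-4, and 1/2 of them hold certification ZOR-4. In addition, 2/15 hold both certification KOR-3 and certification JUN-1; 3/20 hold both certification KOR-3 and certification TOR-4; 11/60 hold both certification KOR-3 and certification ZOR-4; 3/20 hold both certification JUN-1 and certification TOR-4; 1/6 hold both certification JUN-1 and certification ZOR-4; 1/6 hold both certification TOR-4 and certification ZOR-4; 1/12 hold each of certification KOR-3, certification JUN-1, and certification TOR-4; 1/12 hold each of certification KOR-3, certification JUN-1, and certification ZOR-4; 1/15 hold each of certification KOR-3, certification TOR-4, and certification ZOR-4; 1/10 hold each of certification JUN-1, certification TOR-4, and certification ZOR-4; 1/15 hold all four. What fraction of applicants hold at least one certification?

P(≥1) = 5/12 + 19/60 + 2/5 + 1/2 − 2/15 − 3/20 − 11/60 − 3/20 − 1/6 − 1/6 + 1/12 + 1/12 + 1/15 + 1/10 − 1/15 = 19/20

19/20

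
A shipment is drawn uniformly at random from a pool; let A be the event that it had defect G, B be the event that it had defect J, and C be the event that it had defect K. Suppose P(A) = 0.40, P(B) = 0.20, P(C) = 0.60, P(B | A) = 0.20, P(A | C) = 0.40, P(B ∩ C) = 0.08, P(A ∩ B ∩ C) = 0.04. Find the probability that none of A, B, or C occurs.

P(A ∩ B) = P(A)·P(B|A) = 0.40 × 0.20 = 0.08
P(A ∩ C) = P(C)·P(A|C) = 0.60 × 0.40 = 0.24
Using inclusion–exclusion:
P(A ∪ B ∪ C) = 0.40 + 0.20 + 0.60 − 0.08 − 0.24 − 0.08 + 0.04 = 0.84
P(none) = 1 − 0.84 = 0.16

0.16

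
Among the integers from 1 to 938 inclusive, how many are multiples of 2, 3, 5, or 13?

floor(938/2) + floor(938/3) + floor(938/5) + floor(938/13) − floor(938/6) − floor(938/10) − floor(938/26) − floor(938/15) − floor(938/39) − floor(938/65) + floor(938/30) + floor(938/78) + floor(938/130) + floor(938/195) − floor(938/390) = 469 + 312 + 187 + 72 − 156 − 93 − 36 − 62 − 24 − 14 + 31 + 12 + 7 + 4 − 2 = 707

707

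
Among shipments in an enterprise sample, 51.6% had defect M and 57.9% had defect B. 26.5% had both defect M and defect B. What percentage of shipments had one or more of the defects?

83.0%

By inclusion–exclusion:
P(≥1) = 51.6 + 57.9 − 26.5 = 83.0%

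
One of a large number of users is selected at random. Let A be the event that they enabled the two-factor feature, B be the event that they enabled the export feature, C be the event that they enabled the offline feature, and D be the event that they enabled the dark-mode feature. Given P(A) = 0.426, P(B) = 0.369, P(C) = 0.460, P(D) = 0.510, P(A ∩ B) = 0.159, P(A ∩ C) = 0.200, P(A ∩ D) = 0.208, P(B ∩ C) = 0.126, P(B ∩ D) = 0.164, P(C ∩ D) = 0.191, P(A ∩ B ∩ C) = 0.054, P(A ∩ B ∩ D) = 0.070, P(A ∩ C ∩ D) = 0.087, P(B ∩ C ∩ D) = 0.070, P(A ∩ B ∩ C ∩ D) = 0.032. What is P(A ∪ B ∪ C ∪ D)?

0.966

P(A ∪ B ∪ C ∪ D) = 0.426 + 0.369 + 0.460 + 0.510 − 0.159 − 0.200 − 0.208 − 0.126 − 0.164 − 0.191 + 0.054 + 0.070 + 0.087 + 0.070 − 0.032 = 0.966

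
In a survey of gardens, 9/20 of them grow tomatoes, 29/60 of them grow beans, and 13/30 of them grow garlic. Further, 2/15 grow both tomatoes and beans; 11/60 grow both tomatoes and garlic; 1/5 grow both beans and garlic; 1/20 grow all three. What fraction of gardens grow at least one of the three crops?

9/10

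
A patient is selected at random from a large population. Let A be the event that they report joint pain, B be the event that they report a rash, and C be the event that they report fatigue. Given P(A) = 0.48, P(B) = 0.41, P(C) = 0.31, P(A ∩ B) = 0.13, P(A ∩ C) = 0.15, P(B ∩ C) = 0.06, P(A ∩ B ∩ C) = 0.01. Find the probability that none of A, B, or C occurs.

0.13

P(A ∪ B ∪ C) = 0.48 + 0.41 + 0.31 − 0.13 − 0.15 − 0.06 + 0.01 = 0.87
P(none) = 1 − 0.87 = 0.13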